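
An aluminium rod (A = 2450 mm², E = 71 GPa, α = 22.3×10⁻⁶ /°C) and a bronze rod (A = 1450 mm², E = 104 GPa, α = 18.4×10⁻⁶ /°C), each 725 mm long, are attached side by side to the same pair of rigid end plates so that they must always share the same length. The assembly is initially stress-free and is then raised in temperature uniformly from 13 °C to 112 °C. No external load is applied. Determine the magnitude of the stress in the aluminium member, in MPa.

Equilibrium of a rigid end plate with no external load gives equal and opposite internal forces ±P in the two members. Since α_{aluminium} > α_{bronze}, heating drives the aluminium into compression and the bronze into tension.
Compatibility of the two members (thermal + elastic change equal): (α₁ − α₂)ΔT = P·[1/(A₁E₁) + 1/(A₂E₂)].
|α₁ − α₂|·ΔT = 3.9×10⁻⁶ × 99 = 0.0003861.
1/(A₁E₁) + 1/(A₂E₂) = 1/(2450×71×10³) + 1/(1450×104×10³) = 1.238×10⁻⁸ N⁻¹.
P = 0.0003861 / 1.238×10⁻⁸ = 31190 N = 31.19 kN.
σ_{aluminium} = P/A₁ = 31190/2450 = 12.73 MPa, compressive.

σ ≈ 12.7 MPa (compressive)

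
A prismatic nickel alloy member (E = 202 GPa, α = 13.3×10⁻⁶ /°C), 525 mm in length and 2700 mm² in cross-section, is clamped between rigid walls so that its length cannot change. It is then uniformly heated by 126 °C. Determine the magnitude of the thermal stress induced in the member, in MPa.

σ ≈ 339 MPa (compressive)

Because both ends are immovable the net strain is zero, and the suppressed thermal strain is αΔT = 13.3×10⁻⁶ × 126 = 1675.8×10⁻⁶.
The stress required to suppress this strain is σ = Eε = 202×10³ × 1675.8×10⁻⁶ = 338.5 MPa, compressive since the member is trying to expand.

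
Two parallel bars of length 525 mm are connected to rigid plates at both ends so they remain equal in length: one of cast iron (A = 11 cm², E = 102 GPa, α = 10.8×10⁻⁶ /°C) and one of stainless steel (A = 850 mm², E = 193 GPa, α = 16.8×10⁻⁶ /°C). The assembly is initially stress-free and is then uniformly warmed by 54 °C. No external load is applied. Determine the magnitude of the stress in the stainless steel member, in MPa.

σ ≈ 25.4 MPa (compressive)

Equilibrium of a rigid end plate with no external load gives equal and opposite internal forces ±P in the two members. Since α_{stainless steel} > α_{cast iron}, heating drives the stainless steel into compression and the cast iron into tension.
Compatibility of the two members (thermal + elastic change equal): (α₁ − α₂)ΔT = P·[1/(A₁E₁) + 1/(A₂E₂)].
|α₁ − α₂|·ΔT = 6×10⁻⁶ × 54 = 0.000324.
1/(A₁E₁) + 1/(A₂E₂) = 1/(1100×102×10³) + 1/(850×193×10³) = 1.501×10⁻⁸ N⁻¹.
So P = 0.000324 / 1.501×10⁻⁸ = 21.59 kN.
σ_{stainless steel} = P/A₂ = 21590/850 = 25.4 MPa, compressive.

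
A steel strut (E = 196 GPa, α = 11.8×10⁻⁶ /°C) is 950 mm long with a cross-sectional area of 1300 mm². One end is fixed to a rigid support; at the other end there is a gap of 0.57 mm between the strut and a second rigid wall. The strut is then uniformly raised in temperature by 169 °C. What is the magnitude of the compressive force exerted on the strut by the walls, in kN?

P ≈ 355 kN

Unrestrained expansion: δ_free = αΔT L = 11.8×10⁻⁶ × 169 × 950 = 1.894 mm.
This exceeds the 0.57 mm gap, so the wall pushes back. The portion of expansion that must be recovered elastically is δ_free − gap = 1.894 − 0.57 = 1.324 mm.
So σ = E(δ_free − g)/L = 196×10³ × 1.324/950 = 273.3 MPa.
Force on the wall = σA = 273.3 × 1300 mm² = 355.2 kN.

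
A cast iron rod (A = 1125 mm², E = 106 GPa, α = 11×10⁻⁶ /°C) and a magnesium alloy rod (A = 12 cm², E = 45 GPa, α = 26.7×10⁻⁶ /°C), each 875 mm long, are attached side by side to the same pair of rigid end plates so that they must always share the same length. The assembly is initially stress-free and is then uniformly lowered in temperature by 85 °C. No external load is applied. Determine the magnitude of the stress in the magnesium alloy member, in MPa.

The magnesium alloy has the larger α, so on cooling it would change length more than the cast iron if both were free. The rigid plates force a common final length, so the magnesium alloy is put into tension and the cast iron into compression, with equal and opposite forces P (no external load).
Equating the net (thermal + elastic) strains gives |α₁ − α₂|·ΔT = P·[1/(A₁E₁) + 1/(A₂E₂)].
|α₁ − α₂|·ΔT = 15.7×10⁻⁶ × 85 = 0.001334.
1/(A₁E₁) + 1/(A₂E₂) = 1/(1125×106×10³) + 1/(1200×45×10³) = 2.69×10⁻⁸ N⁻¹.
P = 0.001334 / 2.69×10⁻⁸ = 49600 N = 49.6 kN.
σ_{magnesium alloy} = P/A₂ = 49600/1200 = 41.33 MPa, tensile.

σ ≈ 41.3 MPa (tensile)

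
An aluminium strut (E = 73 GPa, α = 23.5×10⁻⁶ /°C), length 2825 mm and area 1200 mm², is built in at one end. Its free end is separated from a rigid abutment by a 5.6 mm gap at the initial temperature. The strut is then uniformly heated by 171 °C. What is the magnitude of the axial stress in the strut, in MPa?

σ ≈ 149 MPa (compressive)

Free thermal elongation = αΔT L = 23.5×10⁻⁶ × 171 × 2825 = 11.35 mm.
This exceeds the 5.6 mm gap, so the wall pushes back. The portion of expansion that must be recovered elastically is δ_free − gap = 11.35 − 5.6 = 5.752 mm.
That suppressed elongation corresponds to σ = E·Δ/L = 73×10³ × 5.752/2825 = 148.6 MPa.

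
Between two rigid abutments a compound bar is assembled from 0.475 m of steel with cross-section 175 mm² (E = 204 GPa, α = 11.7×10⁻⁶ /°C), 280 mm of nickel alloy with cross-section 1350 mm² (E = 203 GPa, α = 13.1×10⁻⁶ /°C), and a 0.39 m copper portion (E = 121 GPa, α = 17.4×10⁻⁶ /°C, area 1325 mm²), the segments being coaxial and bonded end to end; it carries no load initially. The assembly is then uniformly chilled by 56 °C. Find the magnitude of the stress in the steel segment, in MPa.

σ ≈ 306 MPa (tensile)

With the walls removed the bar would change length by δ_free = Σ αᵢΔT Lᵢ = 11.7×10⁻⁶×56×475 + 13.1×10⁻⁶×56×280 + 17.4×10⁻⁶×56×390 = 0.8966 mm.
The rigid supports impose zero overall length change; the single axial force P common to all segments must satisfy P Σ Lᵢ/(AᵢEᵢ) = δ_free.
The series flexibility is Σ Lᵢ/(AᵢEᵢ) = 475/(175×204×10³) + 280/(1350×203×10³) + 390/(1325×121×10³) = 1.676×10⁻⁵ mm/N.
Hence P = δ_free / Σ(L/AE) = 0.8966/1.676×10⁻⁵ = 53.5 kN (tensile).
σ_{steel} = P / A = 53500 / 175 = 305.7 MPa.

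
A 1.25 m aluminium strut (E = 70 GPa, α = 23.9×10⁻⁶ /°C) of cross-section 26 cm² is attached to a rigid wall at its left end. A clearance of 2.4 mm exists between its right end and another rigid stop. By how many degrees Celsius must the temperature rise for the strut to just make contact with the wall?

Contact occurs when the free expansion equals the gap: αΔT L = 2.4 mm.
ΔT = 2.4 / (23.9×10⁻⁶ × 1250) = 80.33 °C.

ΔT ≈ 80.3 °C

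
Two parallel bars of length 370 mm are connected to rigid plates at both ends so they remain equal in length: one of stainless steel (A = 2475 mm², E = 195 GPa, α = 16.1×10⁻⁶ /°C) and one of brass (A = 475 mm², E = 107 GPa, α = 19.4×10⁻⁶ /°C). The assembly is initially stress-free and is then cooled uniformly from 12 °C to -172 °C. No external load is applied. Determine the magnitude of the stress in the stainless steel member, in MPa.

σ ≈ 11.3 MPa (compressive)

The brass has the larger α, so on cooling it would change length more than the stainless steel if both were free. The rigid plates force a common final length, so the brass is put into tension and the stainless steel into compression, with equal and opposite forces P (no external load).
Equating the net (thermal + elastic) strains gives |α₁ − α₂|·ΔT = P·[1/(A₁E₁) + 1/(A₂E₂)].
|α₁ − α₂|·ΔT = 3.3×10⁻⁶ × 184 = 0.0006072.
1/(A₁E₁) + 1/(A₂E₂) = 1/(2475×195×10³) + 1/(475×107×10³) = 2.175×10⁻⁸ N⁻¹.
So P = 0.0006072 / 2.175×10⁻⁸ = 27.92 kN.
σ_{stainless steel} = P/A₁ = 27920/2475 = 11.28 MPa, compressive.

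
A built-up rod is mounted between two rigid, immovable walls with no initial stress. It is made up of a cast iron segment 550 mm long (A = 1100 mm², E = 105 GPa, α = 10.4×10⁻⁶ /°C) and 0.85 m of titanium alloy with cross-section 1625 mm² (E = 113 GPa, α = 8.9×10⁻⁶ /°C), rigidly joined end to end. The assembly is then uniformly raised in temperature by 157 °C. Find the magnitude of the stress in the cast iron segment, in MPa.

With the walls removed the bar would change length by δ_free = Σ αᵢΔT Lᵢ = 10.4×10⁻⁶×157×550 + 8.9×10⁻⁶×157×850 = 2.086 mm.
Since the ends are fixed, an axial force P builds up, equal in every segment, with P · Σ Lᵢ/(AᵢEᵢ) = δ_free.
Σ Lᵢ/(AᵢEᵢ) = 550/(1100×105×10³) + 850/(1625×113×10³) = 9.391×10⁻⁶ mm/N.
P = 2.086 / 9.391×10⁻⁶ = 222100 N = 222.1 kN, compressive.
σ_{cast iron} = P / A = 222100 / 1100 = 201.9 MPa.

σ ≈ 202 MPa (compressive)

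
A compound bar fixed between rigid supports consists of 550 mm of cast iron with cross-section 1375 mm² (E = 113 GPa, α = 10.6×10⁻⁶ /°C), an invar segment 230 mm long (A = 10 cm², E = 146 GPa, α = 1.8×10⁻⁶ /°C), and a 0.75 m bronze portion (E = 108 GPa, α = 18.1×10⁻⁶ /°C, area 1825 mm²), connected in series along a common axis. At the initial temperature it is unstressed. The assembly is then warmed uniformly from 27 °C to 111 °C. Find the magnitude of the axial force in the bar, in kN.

Free thermal expansion of the whole bar: Σ αᵢΔT Lᵢ = 10.6×10⁻⁶×84×550 + 1.8×10⁻⁶×84×230 + 18.1×10⁻⁶×84×750 = 1.665 mm.
The rigid supports impose zero overall length change; the single axial force P common to all segments must satisfy P Σ Lᵢ/(AᵢEᵢ) = δ_free.
Σ Lᵢ/(AᵢEᵢ) = 550/(1375×113×10³) + 230/(1000×146×10³) + 750/(1825×108×10³) = 8.92×10⁻⁶ mm/N.
So P = 1.665 / 8.92×10⁻⁶ = 186.6 kN, compressive.

P ≈ 187 kN (compressive)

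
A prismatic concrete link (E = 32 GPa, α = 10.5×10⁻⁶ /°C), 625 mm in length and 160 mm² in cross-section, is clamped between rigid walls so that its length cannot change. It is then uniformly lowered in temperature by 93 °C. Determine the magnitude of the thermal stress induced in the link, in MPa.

σ ≈ 31.2 MPa (tensile)

Because both ends are immovable the net strain is zero, and the suppressed thermal strain is αΔT = 10.5×10⁻⁶ × 93 = 976.5×10⁻⁶.
σ = EαΔT = 32×10³ × 10.5×10⁻⁶ × 93 = 31.25 MPa (tensile; the link is trying to contract).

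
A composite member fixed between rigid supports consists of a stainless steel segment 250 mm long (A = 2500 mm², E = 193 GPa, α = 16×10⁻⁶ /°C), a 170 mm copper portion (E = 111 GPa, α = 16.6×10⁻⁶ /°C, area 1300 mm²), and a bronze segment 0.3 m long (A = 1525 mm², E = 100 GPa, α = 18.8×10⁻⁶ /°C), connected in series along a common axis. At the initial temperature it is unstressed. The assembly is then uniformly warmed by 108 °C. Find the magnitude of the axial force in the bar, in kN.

If the supports were absent, the total length change would be Σ αᵢΔT Lᵢ = 16×10⁻⁶×108×250 + 16.6×10⁻⁶×108×170 + 18.8×10⁻⁶×108×300 = 1.346 mm.
Since the ends are fixed, an axial force P builds up, equal in every segment, with P · Σ Lᵢ/(AᵢEᵢ) = δ_free.
Σ Lᵢ/(AᵢEᵢ) = 250/(2500×193×10³) + 170/(1300×111×10³) + 300/(1525×100×10³) = 3.663×10⁻⁶ mm/N.
P = 1.346 / 3.663×10⁻⁶ = 367400 N = 367.4 kN, compressive.

P ≈ 367 kN (compressive)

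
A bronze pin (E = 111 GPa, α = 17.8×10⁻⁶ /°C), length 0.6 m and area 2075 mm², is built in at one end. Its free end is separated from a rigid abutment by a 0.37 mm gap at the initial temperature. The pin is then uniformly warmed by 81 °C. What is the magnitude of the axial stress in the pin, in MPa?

σ ≈ 91.6 MPa (compressive)

Unrestrained expansion: δ_free = αΔT L = 17.8×10⁻⁶ × 81 × 600 = 0.8651 mm.
The gap closes (δ_free > 0.37 mm) and the wall then resists a further 0.8651 − 0.37 = 0.4951 mm of expansion.
Compatibility: PL/(AE) = 0.4951 mm, so σ = P/A = E × (0.4951/600) = 91.59 MPa.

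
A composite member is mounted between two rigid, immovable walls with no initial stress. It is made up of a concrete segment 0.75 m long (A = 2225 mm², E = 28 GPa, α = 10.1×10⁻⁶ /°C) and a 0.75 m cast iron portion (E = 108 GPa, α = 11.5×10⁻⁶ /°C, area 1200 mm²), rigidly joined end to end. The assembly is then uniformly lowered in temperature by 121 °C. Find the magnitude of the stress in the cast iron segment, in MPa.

If the supports were absent, the total length change would be Σ αᵢΔT Lᵢ = 10.1×10⁻⁶×121×750 + 11.5×10⁻⁶×121×750 = 1.96 mm.
The rigid supports impose zero overall length change; the single axial force P common to all segments must satisfy P Σ Lᵢ/(AᵢEᵢ) = δ_free.
The series flexibility is Σ Lᵢ/(AᵢEᵢ) = 750/(2225×28×10³) + 750/(1200×108×10³) = 1.783×10⁻⁵ mm/N.
So P = 1.96 / 1.783×10⁻⁵ = 110 kN, tensile.
σ_{cast iron} = P / A = 110000 / 1200 = 91.64 MPa.

σ ≈ 91.6 MPa (tensile)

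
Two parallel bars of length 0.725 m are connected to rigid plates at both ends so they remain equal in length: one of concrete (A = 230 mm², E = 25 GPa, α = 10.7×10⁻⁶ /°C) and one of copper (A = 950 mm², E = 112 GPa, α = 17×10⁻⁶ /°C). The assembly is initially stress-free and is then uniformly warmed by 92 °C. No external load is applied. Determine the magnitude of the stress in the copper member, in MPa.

Equilibrium of a rigid end plate with no external load gives equal and opposite internal forces ±P in the two members. Since α_{copper} > α_{concrete}, heating drives the copper into compression and the concrete into tension.
Compatibility of the two members (thermal + elastic change equal): (α₁ − α₂)ΔT = P·[1/(A₁E₁) + 1/(A₂E₂)].
|α₁ − α₂|·ΔT = 6.3×10⁻⁶ × 92 = 0.0005796.
1/(A₁E₁) + 1/(A₂E₂) = 1/(230×25×10³) + 1/(950×112×10³) = 1.833×10⁻⁷ N⁻¹.
So P = 0.0005796 / 1.833×10⁻⁷ = 3.162 kN.
σ_{copper} = P/A₂ = 3162/950 = 3.328 MPa, compressive.

σ ≈ 3.33 MPa (compressive)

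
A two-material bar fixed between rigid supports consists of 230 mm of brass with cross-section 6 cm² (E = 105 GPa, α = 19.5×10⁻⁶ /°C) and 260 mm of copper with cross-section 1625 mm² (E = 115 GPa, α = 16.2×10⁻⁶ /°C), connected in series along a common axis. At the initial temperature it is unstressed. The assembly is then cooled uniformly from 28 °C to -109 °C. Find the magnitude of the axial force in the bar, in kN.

Free thermal contraction of the whole bar: Σ αᵢΔT Lᵢ = 19.5×10⁻⁶×137×230 + 16.2×10⁻⁶×137×260 = 1.191 mm.
The rigid supports impose zero overall length change; the single axial force P common to all segments must satisfy P Σ Lᵢ/(AᵢEᵢ) = δ_free.
Σ Lᵢ/(AᵢEᵢ) = 230/(600×105×10³) + 260/(1625×115×10³) = 5.042×10⁻⁶ mm/N.
P = 1.191 / 5.042×10⁻⁶ = 236300 N = 236.3 kN, tensile.

P ≈ 236 kN (tensile)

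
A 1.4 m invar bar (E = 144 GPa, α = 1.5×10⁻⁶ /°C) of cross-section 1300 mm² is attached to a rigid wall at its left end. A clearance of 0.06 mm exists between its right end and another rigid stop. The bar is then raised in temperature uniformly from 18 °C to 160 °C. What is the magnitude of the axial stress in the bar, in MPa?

Free thermal elongation = αΔT L = 1.5×10⁻⁶ × 142 × 1400 = 0.2982 mm.
This exceeds the 0.06 mm gap, so the wall pushes back. The portion of expansion that must be recovered elastically is δ_free − gap = 0.2982 − 0.06 = 0.2382 mm.
So σ = E(δ_free − g)/L = 144×10³ × 0.2382/1400 = 24.5 MPa.

σ ≈ 24.5 MPa (compressive)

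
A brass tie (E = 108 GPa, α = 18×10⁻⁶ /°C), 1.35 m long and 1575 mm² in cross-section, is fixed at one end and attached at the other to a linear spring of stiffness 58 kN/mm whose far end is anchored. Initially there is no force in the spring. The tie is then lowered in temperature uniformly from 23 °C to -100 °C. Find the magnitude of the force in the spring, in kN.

P ≈ 119 kN

If the spring were absent the tie would shorten by αΔT L = 18×10⁻⁶ × 123 × 1350 = 2.989 mm.
With a force P in the spring, the elastic change of the tie is PL/(AE) and that of the spring is P/k; compatibility requires their sum to equal δ_free.
So P = δ_free / [L/(AE) + 1/k] = 2.989 / [ 1350/(1575×108×10³) + 1/(58×10³) ].
P = 2.989 / 2.518×10⁻⁵ = 118700 N.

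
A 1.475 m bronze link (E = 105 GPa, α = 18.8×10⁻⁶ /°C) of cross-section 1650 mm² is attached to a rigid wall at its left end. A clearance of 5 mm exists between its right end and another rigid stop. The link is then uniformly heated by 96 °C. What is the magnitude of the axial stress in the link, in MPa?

σ ≈ 0 MPa

Unrestrained expansion: δ_free = αΔT L = 18.8×10⁻⁶ × 96 × 1475 = 2.662 mm.
Since δ_free = 2.66 mm is less than the 5 mm gap, the link never touches the wall. No axial force develops.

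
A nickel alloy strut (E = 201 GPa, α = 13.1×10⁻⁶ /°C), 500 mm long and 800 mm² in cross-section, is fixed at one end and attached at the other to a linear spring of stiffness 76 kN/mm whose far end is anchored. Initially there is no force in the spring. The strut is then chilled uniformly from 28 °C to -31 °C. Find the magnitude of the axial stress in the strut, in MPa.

σ ≈ 29.7 MPa (tensile)

Free thermal contraction: δ_free = αΔT L = 13.1×10⁻⁶ × 59 × 500 = 0.3864 mm.
With a force P in the spring, the elastic change of the strut is PL/(AE) and that of the spring is P/k; compatibility requires their sum to equal δ_free.
So P = δ_free / [L/(AE) + 1/k] = 0.3864 / [ 500/(800×201×10³) + 1/(76×10³) ].
P = 0.3864 / 1.627×10⁻⁵ = 23760 N.
σ = P/A = 23760/800 = 29.7 MPa.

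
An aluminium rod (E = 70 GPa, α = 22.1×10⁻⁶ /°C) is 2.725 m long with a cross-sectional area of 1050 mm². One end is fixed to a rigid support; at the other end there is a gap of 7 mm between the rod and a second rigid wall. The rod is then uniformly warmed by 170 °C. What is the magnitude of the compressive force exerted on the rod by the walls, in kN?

Free thermal elongation = αΔT L = 22.1×10⁻⁶ × 170 × 2725 = 10.24 mm.
The gap closes (δ_free > 7 mm) and the wall then resists a further 10.24 − 7 = 3.238 mm of expansion.
So σ = E(δ_free − g)/L = 70×10³ × 3.238/2725 = 83.17 MPa.
P = σA = 83.17 × 1050 = 87.33 kN.

P ≈ 87.3 kN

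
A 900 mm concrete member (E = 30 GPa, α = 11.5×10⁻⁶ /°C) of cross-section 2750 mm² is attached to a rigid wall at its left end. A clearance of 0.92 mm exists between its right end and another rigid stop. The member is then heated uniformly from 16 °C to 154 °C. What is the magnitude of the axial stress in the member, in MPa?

If the wall were absent the member would grow by αΔT L = 11.5×10⁻⁶ × 138 × 900 = 1.428 mm.
The gap closes (δ_free > 0.92 mm) and the wall then resists a further 1.428 − 0.92 = 0.5083 mm of expansion.
Compatibility: PL/(AE) = 0.5083 mm, so σ = P/A = E × (0.5083/900) = 16.94 MPa.

σ ≈ 16.9 MPa (compressive)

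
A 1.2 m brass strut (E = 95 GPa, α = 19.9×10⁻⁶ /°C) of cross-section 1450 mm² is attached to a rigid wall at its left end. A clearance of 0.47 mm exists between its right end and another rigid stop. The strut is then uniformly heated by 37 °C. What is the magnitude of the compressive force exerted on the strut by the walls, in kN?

P ≈ 47.5 kN

If the wall were absent the strut would grow by αΔT L = 19.9×10⁻⁶ × 37 × 1200 = 0.8836 mm.
After closing the 0.47 mm clearance, 0.8836 − 0.47 = 0.4136 mm of expansion remains to be suppressed by the wall.
That suppressed elongation corresponds to σ = E·Δ/L = 95×10³ × 0.4136/1200 = 32.74 MPa.
Force on the wall = σA = 32.74 × 1450 mm² = 47.47 kN.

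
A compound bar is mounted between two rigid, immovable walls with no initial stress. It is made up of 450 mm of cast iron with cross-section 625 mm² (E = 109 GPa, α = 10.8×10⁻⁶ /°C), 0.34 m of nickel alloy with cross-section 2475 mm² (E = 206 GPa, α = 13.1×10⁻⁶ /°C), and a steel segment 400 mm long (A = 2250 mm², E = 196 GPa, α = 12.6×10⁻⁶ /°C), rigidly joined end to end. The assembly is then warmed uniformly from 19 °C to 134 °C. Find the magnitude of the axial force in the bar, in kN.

If the supports were absent, the total length change would be Σ αᵢΔT Lᵢ = 10.8×10⁻⁶×115×450 + 13.1×10⁻⁶×115×340 + 12.6×10⁻⁶×115×400 = 1.651 mm.
The walls prevent any net length change, so an axial force P (same in every segment) develops. Compatibility: P · Σ Lᵢ/(AᵢEᵢ) = δ_free.
Σ Lᵢ/(AᵢEᵢ) = 450/(625×109×10³) + 340/(2475×206×10³) + 400/(2250×196×10³) = 8.179×10⁻⁶ mm/N.
P = 1.651 / 8.179×10⁻⁶ = 201800 N = 201.8 kN, compressive.

P ≈ 202 kN (compressive)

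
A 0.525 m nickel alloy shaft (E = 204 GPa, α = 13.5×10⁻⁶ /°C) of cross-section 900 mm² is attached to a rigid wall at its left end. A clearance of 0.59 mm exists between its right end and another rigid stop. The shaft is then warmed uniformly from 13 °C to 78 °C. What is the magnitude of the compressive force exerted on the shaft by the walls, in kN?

P ≈ 0 kN

Free thermal elongation = αΔT L = 13.5×10⁻⁶ × 65 × 525 = 0.4607 mm.
Since δ_free = 0.461 mm is less than the 0.59 mm gap, the shaft never touches the wall. No axial force develops.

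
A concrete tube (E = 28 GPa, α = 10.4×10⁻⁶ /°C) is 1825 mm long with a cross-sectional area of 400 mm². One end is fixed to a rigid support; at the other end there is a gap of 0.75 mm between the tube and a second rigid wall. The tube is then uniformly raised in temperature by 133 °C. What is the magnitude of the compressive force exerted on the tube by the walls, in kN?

P ≈ 10.9 kN

If the wall were absent the tube would grow by αΔT L = 10.4×10⁻⁶ × 133 × 1825 = 2.524 mm.
After closing the 0.75 mm clearance, 2.524 − 0.75 = 1.774 mm of expansion remains to be suppressed by the wall.
Compatibility: PL/(AE) = 1.774 mm, so σ = P/A = E × (1.774/1825) = 27.22 MPa.
Force on the wall = σA = 27.22 × 400 mm² = 10.89 kN.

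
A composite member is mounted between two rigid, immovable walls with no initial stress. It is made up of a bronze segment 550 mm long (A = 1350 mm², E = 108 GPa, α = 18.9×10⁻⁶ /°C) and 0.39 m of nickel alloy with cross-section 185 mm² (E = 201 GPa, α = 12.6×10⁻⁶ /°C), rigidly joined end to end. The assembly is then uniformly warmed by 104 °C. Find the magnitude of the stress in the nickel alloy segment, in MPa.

σ ≈ 603 MPa (compressive)

With the walls removed the bar would change length by δ_free = Σ αᵢΔT Lᵢ = 18.9×10⁻⁶×104×550 + 12.6×10⁻⁶×104×390 = 1.592 mm.
The walls prevent any net length change, so an axial force P (same in every segment) develops. Compatibility: P · Σ Lᵢ/(AᵢEᵢ) = δ_free.
Σ Lᵢ/(AᵢEᵢ) = 550/(1350×108×10³) + 390/(185×201×10³) = 1.426×10⁻⁵ mm/N.
Hence P = δ_free / Σ(L/AE) = 1.592/1.426×10⁻⁵ = 111.6 kN (compressive).
σ_{nickel alloy} = P / A = 111600 / 185 = 603.5 MPa.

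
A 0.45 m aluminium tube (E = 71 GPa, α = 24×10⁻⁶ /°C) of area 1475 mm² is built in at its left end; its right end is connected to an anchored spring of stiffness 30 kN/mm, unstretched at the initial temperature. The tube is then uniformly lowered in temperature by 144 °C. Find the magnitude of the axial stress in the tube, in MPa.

σ ≈ 28 MPa (tensile)

If the spring were absent the tube would shorten by αΔT L = 24×10⁻⁶ × 144 × 450 = 1.555 mm.
With a force P in the spring, the elastic change of the tube is PL/(AE) and that of the spring is P/k; compatibility requires their sum to equal δ_free.
So P = δ_free / [L/(AE) + 1/k] = 1.555 / [ 450/(1475×71×10³) + 1/(30×10³) ].
P = 1.555 / 3.763×10⁻⁵ = 41330 N.
σ = P/A = 41330/1475 = 28.02 MPa.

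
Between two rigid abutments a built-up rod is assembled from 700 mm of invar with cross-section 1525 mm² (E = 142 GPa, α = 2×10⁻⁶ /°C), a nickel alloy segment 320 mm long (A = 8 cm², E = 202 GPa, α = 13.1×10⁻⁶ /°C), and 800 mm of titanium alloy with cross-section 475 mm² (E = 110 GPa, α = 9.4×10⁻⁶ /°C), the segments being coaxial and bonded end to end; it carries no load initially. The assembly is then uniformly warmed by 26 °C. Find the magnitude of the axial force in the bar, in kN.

P ≈ 16.6 kN (compressive)

If the supports were absent, the total length change would be Σ αᵢΔT Lᵢ = 2×10⁻⁶×26×700 + 13.1×10⁻⁶×26×320 + 9.4×10⁻⁶×26×800 = 0.3409 mm.
Since the ends are fixed, an axial force P builds up, equal in every segment, with P · Σ Lᵢ/(AᵢEᵢ) = δ_free.
The series flexibility is Σ Lᵢ/(AᵢEᵢ) = 700/(1525×142×10³) + 320/(800×202×10³) + 800/(475×110×10³) = 2.052×10⁻⁵ mm/N.
Hence P = δ_free / Σ(L/AE) = 0.3409/2.052×10⁻⁵ = 16.61 kN (compressive).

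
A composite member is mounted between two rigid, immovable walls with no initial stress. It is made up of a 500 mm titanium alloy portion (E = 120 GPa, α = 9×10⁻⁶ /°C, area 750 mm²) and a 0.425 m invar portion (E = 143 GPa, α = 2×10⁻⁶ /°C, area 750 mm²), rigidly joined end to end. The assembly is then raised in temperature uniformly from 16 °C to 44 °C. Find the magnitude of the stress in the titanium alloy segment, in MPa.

σ ≈ 21 MPa (compressive)

If the supports were absent, the total length change would be Σ αᵢΔT Lᵢ = 9×10⁻⁶×28×500 + 2×10⁻⁶×28×425 = 0.1498 mm.
Since the ends are fixed, an axial force P builds up, equal in every segment, with P · Σ Lᵢ/(AᵢEᵢ) = δ_free.
Σ Lᵢ/(AᵢEᵢ) = 500/(750×120×10³) + 425/(750×143×10³) = 9.518×10⁻⁶ mm/N.
P = 0.1498 / 9.518×10⁻⁶ = 15740 N = 15.74 kN, compressive.
σ_{titanium alloy} = P / A = 15740 / 750 = 20.98 MPa.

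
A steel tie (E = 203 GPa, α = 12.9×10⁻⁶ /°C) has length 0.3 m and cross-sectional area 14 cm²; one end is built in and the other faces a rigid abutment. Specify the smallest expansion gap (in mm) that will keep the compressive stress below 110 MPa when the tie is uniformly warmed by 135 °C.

g ≈ 0.36 mm

Free expansion if unrestrained: δ_free = αΔT L = 12.9×10⁻⁶ × 135 × 300 = 0.5224 mm.
A stress of 110 MPa corresponds to the wall pushing the tie back by σL/E = 110×300/(203×10³) = 0.1626 mm.
The gap must absorb the remainder: g_min = 0.5224 − 0.1626 = 0.3599 mm.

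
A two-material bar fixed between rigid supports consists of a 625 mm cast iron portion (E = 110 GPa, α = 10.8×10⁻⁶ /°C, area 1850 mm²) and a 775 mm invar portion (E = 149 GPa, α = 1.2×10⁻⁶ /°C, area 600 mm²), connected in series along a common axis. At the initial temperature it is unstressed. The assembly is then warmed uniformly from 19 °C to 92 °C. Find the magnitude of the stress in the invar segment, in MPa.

If the supports were absent, the total length change would be Σ αᵢΔT Lᵢ = 10.8×10⁻⁶×73×625 + 1.2×10⁻⁶×73×775 = 0.5606 mm.
Since the ends are fixed, an axial force P builds up, equal in every segment, with P · Σ Lᵢ/(AᵢEᵢ) = δ_free.
Σ Lᵢ/(AᵢEᵢ) = 625/(1850×110×10³) + 775/(600×149×10³) = 1.174×10⁻⁵ mm/N.
P = 0.5606 / 1.174×10⁻⁵ = 47750 N = 47.75 kN, compressive.
σ_{invar} = P / A = 47750 / 600 = 79.59 MPa.

σ ≈ 79.6 MPa (compressive)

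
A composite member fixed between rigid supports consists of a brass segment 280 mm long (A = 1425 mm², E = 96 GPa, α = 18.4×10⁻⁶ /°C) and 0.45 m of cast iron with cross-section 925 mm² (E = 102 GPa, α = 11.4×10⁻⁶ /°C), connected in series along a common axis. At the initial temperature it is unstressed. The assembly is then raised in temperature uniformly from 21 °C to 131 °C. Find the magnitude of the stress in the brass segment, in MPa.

Free thermal expansion of the whole bar: Σ αᵢΔT Lᵢ = 18.4×10⁻⁶×110×280 + 11.4×10⁻⁶×110×450 = 1.131 mm.
The rigid supports impose zero overall length change; the single axial force P common to all segments must satisfy P Σ Lᵢ/(AᵢEᵢ) = δ_free.
The series flexibility is Σ Lᵢ/(AᵢEᵢ) = 280/(1425×96×10³) + 450/(925×102×10³) = 6.816×10⁻⁶ mm/N.
Hence P = δ_free / Σ(L/AE) = 1.131/6.816×10⁻⁶ = 165.9 kN (compressive).
σ_{brass} = P / A = 165900 / 1425 = 116.4 MPa.

σ ≈ 116 MPa (compressive)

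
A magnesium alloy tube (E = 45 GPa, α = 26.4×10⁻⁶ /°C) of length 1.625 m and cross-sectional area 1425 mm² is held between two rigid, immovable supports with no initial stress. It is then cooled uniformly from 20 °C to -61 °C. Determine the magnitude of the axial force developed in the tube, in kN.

Full restraint means ε = 0, so the stress is σ = EαΔT = 45×10³ × 26.4×10⁻⁶ × 81 = 96.23 MPa.
Then P = σA = 96.23 × 1425 mm² = 137.1 kN, tensile.

P ≈ 137 kN (tensile)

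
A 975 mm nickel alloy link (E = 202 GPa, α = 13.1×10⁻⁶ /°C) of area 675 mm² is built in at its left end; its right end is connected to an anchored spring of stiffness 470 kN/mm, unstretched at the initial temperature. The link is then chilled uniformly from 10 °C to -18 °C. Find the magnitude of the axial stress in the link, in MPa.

The unrestrained thermal change is αΔT L = 13.1×10⁻⁶ × 28 × 975 = 0.3576 mm.
With a force P in the spring, the elastic change of the link is PL/(AE) and that of the spring is P/k; compatibility requires their sum to equal δ_free.
So P = δ_free / [L/(AE) + 1/k] = 0.3576 / [ 975/(675×202×10³) + 1/(470×10³) ].
P = 0.3576 / 9.278×10⁻⁶ = 38540 N.
σ = P/A = 38540/675 = 57.1 MPa.

σ ≈ 57.1 MPa (tensile)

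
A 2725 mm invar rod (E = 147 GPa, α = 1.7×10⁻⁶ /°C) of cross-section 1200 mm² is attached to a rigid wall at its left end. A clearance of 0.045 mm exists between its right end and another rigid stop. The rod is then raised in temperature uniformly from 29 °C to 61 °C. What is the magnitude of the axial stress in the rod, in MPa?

Free thermal elongation = αΔT L = 1.7×10⁻⁶ × 32 × 2725 = 0.1482 mm.
After closing the 0.045 mm clearance, 0.1482 − 0.045 = 0.1032 mm of expansion remains to be suppressed by the wall.
Compatibility: PL/(AE) = 0.1032 mm, so σ = P/A = E × (0.1032/2725) = 5.569 MPa.

σ ≈ 5.57 MPa (compressive)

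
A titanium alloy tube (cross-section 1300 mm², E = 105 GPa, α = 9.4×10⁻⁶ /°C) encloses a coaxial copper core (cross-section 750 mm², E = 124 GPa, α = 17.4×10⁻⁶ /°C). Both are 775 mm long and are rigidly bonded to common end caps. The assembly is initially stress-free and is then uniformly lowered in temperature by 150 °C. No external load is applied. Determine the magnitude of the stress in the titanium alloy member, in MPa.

Both members must finish at the same length. With the larger α, the copper tends to over-contract; the plates restrain it, putting the copper in tension and the titanium alloy in compression. With no external load the two internal forces are equal and opposite, magnitude P.
Compatibility of the two members (thermal + elastic change equal): (α₁ − α₂)ΔT = P·[1/(A₁E₁) + 1/(A₂E₂)].
|α₁ − α₂|·ΔT = 8×10⁻⁶ × 150 = 0.0012.
1/(A₁E₁) + 1/(A₂E₂) = 1/(1300×105×10³) + 1/(750×124×10³) = 1.808×10⁻⁸ N⁻¹.
P = 0.0012 / 1.808×10⁻⁸ = 66380 N = 66.38 kN.
σ_{titanium alloy} = P/A₁ = 66380/1300 = 51.06 MPa, compressive.

σ ≈ 51.1 MPa (compressive)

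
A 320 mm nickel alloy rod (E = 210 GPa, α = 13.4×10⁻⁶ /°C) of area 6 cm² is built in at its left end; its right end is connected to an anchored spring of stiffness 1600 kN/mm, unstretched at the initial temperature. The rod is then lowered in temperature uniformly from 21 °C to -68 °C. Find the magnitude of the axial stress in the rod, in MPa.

If the spring were absent the rod would shorten by αΔT L = 13.4×10⁻⁶ × 89 × 320 = 0.3816 mm.
With a force P in the spring, the elastic change of the rod is PL/(AE) and that of the spring is P/k; compatibility requires their sum to equal δ_free.
P [ L/(AE) + 1/k ] = δ_free → P [ 320/(600×210×10³) + 1/(1600×10³) ] = 0.3816.
P = 0.3816 / 3.165×10⁻⁶ = 120600 N.
σ = P/A = 120600/600 = 201 MPa.

σ ≈ 201 MPa (tensile)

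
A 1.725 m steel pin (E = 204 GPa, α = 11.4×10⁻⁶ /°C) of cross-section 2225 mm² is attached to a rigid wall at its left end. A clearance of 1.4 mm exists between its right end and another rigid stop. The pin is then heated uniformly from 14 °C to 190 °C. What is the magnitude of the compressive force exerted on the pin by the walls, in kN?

P ≈ 542 kN

Free thermal elongation = αΔT L = 11.4×10⁻⁶ × 176 × 1725 = 3.461 mm.
This exceeds the 1.4 mm gap, so the wall pushes back. The portion of expansion that must be recovered elastically is δ_free − gap = 3.461 − 1.4 = 2.061 mm.
So σ = E(δ_free − g)/L = 204×10³ × 2.061/1725 = 243.7 MPa.
P = σA = 243.7 × 2225 = 542.3 kN.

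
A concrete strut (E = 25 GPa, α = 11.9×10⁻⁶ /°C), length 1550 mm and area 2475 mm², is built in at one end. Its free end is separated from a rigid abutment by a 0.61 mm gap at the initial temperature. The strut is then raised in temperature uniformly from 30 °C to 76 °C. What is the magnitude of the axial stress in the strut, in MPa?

Unrestrained expansion: δ_free = αΔT L = 11.9×10⁻⁶ × 46 × 1550 = 0.8485 mm.
The gap closes (δ_free > 0.61 mm) and the wall then resists a further 0.8485 − 0.61 = 0.2385 mm of expansion.
So σ = E(δ_free − g)/L = 25×10³ × 0.2385/1550 = 3.846 MPa.

σ ≈ 3.85 MPa (compressive)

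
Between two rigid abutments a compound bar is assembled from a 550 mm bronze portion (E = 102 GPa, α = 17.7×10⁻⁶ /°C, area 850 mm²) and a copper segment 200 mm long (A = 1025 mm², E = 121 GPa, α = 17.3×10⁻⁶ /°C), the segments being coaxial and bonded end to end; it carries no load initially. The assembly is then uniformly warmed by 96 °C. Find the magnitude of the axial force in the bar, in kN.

P ≈ 159 kN (compressive)

With the walls removed the bar would change length by δ_free = Σ αᵢΔT Lᵢ = 17.7×10⁻⁶×96×550 + 17.3×10⁻⁶×96×200 = 1.267 mm.
The walls prevent any net length change, so an axial force P (same in every segment) develops. Compatibility: P · Σ Lᵢ/(AᵢEᵢ) = δ_free.
Σ Lᵢ/(AᵢEᵢ) = 550/(850×102×10³) + 200/(1025×121×10³) = 7.956×10⁻⁶ mm/N.
Hence P = δ_free / Σ(L/AE) = 1.267/7.956×10⁻⁶ = 159.2 kN (compressive).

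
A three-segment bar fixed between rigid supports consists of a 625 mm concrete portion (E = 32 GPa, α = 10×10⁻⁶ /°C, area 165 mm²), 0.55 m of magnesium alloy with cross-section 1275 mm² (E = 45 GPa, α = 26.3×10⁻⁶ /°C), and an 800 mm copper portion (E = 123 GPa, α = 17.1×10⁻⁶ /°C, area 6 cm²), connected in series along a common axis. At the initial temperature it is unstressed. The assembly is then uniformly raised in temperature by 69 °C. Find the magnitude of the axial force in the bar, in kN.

With the walls removed the bar would change length by δ_free = Σ αᵢΔT Lᵢ = 10×10⁻⁶×69×625 + 26.3×10⁻⁶×69×550 + 17.1×10⁻⁶×69×800 = 2.373 mm.
The walls prevent any net length change, so an axial force P (same in every segment) develops. Compatibility: P · Σ Lᵢ/(AᵢEᵢ) = δ_free.
Σ Lᵢ/(AᵢEᵢ) = 625/(165×32×10³) + 550/(1275×45×10³) + 800/(600×123×10³) = 0.0001388 mm/N.
So P = 2.373 / 0.0001388 = 17.1 kN, compressive.

P ≈ 17.1 kN (compressive)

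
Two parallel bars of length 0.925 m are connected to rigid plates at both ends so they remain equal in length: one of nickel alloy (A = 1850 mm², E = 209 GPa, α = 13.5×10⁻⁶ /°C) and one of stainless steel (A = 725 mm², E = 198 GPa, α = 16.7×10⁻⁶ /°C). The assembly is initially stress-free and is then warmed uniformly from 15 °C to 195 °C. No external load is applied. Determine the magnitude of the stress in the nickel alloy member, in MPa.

Equilibrium of a rigid end plate with no external load gives equal and opposite internal forces ±P in the two members. Since α_{stainless steel} > α_{nickel alloy}, heating drives the stainless steel into compression and the nickel alloy into tension.
Compatibility of the two members (thermal + elastic change equal): (α₁ − α₂)ΔT = P·[1/(A₁E₁) + 1/(A₂E₂)].
|α₁ − α₂|·ΔT = 3.2×10⁻⁶ × 180 = 0.000576.
1/(A₁E₁) + 1/(A₂E₂) = 1/(1850×209×10³) + 1/(725×198×10³) = 9.553×10⁻⁹ N⁻¹.
So P = 0.000576 / 9.553×10⁻⁹ = 60.3 kN.
σ_{nickel alloy} = P/A₁ = 60300/1850 = 32.59 MPa, tensile.

σ ≈ 32.6 MPa (tensile)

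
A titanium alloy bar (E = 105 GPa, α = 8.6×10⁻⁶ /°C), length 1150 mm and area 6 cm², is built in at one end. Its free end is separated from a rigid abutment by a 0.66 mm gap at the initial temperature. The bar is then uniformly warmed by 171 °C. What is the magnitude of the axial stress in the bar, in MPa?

If the wall were absent the bar would grow by αΔT L = 8.6×10⁻⁶ × 171 × 1150 = 1.691 mm.
After closing the 0.66 mm clearance, 1.691 − 0.66 = 1.031 mm of expansion remains to be suppressed by the wall.
That suppressed elongation corresponds to σ = E·Δ/L = 105×10³ × 1.031/1150 = 94.15 MPa.

σ ≈ 94.2 MPa (compressive)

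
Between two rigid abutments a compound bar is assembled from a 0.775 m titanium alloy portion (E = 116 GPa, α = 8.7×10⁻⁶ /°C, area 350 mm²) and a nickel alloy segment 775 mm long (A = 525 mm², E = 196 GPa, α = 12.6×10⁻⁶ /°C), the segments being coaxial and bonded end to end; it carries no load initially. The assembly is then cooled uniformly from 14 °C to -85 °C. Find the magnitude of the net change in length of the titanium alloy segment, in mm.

|ΔL| ≈ 0.504 mm

With the walls removed the bar would change length by δ_free = Σ αᵢΔT Lᵢ = 8.7×10⁻⁶×99×775 + 12.6×10⁻⁶×99×775 = 1.634 mm.
The rigid supports impose zero overall length change; the single axial force P common to all segments must satisfy P Σ Lᵢ/(AᵢEᵢ) = δ_free.
The series flexibility is Σ Lᵢ/(AᵢEᵢ) = 775/(350×116×10³) + 775/(525×196×10³) = 2.662×10⁻⁵ mm/N.
So P = 1.634 / 2.662×10⁻⁵ = 61.39 kN, tensile.
For the titanium alloy segment, free thermal change = 8.7×10⁻⁶×99×775 = 0.6675 mm and elastic change from P = 61390×775/(350×116×10³) = 1.172 mm; these oppose, so the net change is 0.504 mm (segment lengthens).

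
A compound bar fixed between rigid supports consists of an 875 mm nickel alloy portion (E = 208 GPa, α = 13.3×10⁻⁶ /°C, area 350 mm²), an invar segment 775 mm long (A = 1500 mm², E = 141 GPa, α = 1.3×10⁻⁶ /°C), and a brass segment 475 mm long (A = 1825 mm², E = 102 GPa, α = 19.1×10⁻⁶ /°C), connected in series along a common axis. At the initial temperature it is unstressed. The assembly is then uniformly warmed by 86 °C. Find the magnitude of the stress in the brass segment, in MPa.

If the supports were absent, the total length change would be Σ αᵢΔT Lᵢ = 13.3×10⁻⁶×86×875 + 1.3×10⁻⁶×86×775 + 19.1×10⁻⁶×86×475 = 1.868 mm.
Since the ends are fixed, an axial force P builds up, equal in every segment, with P · Σ Lᵢ/(AᵢEᵢ) = δ_free.
The series flexibility is Σ Lᵢ/(AᵢEᵢ) = 875/(350×208×10³) + 775/(1500×141×10³) + 475/(1825×102×10³) = 1.824×10⁻⁵ mm/N.
So P = 1.868 / 1.824×10⁻⁵ = 102.4 kN, compressive.
σ_{brass} = P / A = 102400 / 1825 = 56.12 MPa.

σ ≈ 56.1 MPa (compressive)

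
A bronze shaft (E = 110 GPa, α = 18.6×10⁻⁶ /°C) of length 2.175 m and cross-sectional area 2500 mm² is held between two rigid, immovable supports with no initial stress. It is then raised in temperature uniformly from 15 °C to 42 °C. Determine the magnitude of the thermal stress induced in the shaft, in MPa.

The supports are rigid, so the total axial strain is zero. The restrained thermal strain is ε = αΔT = 18.6×10⁻⁶ × 27 = 502.2×10⁻⁶.
The stress required to suppress this strain is σ = Eε = 110×10³ × 502.2×10⁻⁶ = 55.24 MPa, compressive since the shaft is trying to expand.

σ ≈ 55.2 MPa (compressive)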